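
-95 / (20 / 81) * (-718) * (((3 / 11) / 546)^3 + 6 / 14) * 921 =1749879457647538293 / 16048048016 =109040018.82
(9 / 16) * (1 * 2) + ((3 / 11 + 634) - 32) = 53099 / 88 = 603.40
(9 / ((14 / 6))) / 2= 1.93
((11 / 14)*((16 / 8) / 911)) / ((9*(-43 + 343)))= 11 / 17217900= 0.00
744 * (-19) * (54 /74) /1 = -381672 /37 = -10315.46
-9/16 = -0.56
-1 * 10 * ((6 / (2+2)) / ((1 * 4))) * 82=-615 / 2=-307.50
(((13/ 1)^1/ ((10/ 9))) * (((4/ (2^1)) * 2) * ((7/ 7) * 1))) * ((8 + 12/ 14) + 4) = 4212/ 7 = 601.71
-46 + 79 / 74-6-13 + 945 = 65199 / 74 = 881.07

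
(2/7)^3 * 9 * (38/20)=684/1715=0.40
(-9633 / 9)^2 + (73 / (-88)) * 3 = 907323877 / 792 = 1145610.96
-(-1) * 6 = 6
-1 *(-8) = 8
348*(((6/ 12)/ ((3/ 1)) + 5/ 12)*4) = 812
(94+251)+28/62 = 10709/31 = 345.45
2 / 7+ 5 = 37 / 7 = 5.29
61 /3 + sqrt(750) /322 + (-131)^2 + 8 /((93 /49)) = 5* sqrt(30) /322 + 532752 /31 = 17185.63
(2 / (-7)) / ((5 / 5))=-2 / 7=-0.29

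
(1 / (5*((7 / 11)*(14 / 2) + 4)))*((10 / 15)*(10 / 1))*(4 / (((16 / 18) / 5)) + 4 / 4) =1034 / 279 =3.71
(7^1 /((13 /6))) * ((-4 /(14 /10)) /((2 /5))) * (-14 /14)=300 /13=23.08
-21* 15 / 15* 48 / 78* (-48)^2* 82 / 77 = -4534272 / 143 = -31708.20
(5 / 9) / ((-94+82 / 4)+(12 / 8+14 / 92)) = -46 / 5949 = -0.01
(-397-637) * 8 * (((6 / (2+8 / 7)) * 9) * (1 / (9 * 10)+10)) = -7114296 / 5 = -1422859.20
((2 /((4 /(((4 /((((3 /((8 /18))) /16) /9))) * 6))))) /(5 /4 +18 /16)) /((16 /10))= 1280 /19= 67.37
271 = 271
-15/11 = -1.36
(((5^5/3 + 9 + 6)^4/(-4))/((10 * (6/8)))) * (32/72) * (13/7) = -525098034292000/15309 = -34299956515.25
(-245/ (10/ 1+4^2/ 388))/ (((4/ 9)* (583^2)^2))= -213885/ 450083577922616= -0.00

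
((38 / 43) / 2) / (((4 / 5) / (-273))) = -25935 / 172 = -150.78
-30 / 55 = -6 / 11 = -0.55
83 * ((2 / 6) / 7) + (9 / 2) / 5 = 1019 / 210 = 4.85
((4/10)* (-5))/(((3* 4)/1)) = -1/6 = -0.17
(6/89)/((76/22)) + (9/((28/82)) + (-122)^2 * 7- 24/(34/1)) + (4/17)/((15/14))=104213.89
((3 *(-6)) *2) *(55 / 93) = -660 / 31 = -21.29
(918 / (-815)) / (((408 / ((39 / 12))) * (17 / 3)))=-351 / 221680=-0.00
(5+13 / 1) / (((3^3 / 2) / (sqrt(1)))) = 4 / 3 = 1.33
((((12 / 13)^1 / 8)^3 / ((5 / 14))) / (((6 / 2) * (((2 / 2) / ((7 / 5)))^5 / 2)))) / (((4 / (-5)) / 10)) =-1058841 / 5492500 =-0.19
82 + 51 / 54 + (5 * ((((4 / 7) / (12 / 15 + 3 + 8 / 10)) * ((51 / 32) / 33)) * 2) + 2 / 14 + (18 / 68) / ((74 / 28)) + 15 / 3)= 3538945679 / 40102524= 88.25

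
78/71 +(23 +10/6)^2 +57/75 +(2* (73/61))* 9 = 615716201/974475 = 631.84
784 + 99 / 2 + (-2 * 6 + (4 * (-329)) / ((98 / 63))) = -49 / 2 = -24.50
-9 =-9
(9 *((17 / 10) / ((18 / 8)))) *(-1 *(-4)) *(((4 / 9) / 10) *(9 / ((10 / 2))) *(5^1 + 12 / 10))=8432 / 625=13.49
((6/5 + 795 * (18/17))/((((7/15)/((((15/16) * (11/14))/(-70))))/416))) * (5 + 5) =-65868660/833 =-79074.02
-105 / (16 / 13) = -1365 / 16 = -85.31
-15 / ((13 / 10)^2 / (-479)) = 718500 / 169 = 4251.48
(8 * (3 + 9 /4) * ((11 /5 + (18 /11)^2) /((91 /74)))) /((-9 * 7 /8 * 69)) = -268768 /876645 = -0.31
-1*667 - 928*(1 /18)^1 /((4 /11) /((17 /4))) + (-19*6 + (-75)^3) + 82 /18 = -423254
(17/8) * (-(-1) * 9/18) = 17/16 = 1.06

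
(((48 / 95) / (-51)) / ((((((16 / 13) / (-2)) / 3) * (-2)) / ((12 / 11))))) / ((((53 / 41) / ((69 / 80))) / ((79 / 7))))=-26148447 / 131816300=-0.20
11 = 11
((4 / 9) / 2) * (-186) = -124 / 3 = -41.33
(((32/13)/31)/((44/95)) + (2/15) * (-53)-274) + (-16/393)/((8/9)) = -2447233738/8710845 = -280.94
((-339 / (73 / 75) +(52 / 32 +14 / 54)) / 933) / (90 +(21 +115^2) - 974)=-5462089 / 181864106928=-0.00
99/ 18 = 11/ 2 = 5.50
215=215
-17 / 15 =-1.13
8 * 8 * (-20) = -1280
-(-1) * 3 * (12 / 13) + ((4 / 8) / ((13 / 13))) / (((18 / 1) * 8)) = 2.77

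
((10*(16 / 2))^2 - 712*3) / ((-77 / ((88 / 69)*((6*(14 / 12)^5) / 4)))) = -1279733 / 5589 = -228.97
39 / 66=13 / 22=0.59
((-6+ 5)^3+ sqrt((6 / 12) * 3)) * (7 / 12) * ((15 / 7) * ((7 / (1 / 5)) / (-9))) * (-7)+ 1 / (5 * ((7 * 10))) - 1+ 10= -157657 / 6300+ 1225 * sqrt(6) / 72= 16.65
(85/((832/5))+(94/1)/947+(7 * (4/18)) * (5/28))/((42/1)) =6295907/297827712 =0.02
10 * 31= 310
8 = 8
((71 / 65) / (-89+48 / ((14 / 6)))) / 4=-497 / 124540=-0.00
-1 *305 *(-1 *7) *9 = 19215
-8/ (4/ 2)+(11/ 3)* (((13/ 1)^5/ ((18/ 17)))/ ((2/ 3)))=69431647/ 36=1928656.86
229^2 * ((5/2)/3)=262205/6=43700.83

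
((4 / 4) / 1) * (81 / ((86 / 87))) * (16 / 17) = 56376 / 731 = 77.12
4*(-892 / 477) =-3568 / 477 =-7.48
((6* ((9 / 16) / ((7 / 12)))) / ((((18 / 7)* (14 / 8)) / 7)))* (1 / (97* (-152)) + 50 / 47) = 9.57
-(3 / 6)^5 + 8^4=131071 / 32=4095.97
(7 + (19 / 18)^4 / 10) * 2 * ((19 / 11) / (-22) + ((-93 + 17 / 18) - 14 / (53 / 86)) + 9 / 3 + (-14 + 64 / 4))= -47416625608993 / 30294498960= -1565.19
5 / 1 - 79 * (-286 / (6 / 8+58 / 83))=15600.03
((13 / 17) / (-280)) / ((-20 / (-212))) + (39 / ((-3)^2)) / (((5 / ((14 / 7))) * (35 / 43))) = 149981 / 71400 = 2.10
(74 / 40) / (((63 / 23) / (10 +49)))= 50209 / 1260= 39.85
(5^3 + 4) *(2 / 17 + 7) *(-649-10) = -10286331 / 17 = -605078.29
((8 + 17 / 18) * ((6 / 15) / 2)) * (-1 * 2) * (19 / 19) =-161 / 45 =-3.58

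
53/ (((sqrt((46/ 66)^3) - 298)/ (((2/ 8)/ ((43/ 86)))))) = -283794489/ 3191337181 - 40227 *sqrt(759)/ 6382674362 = -0.09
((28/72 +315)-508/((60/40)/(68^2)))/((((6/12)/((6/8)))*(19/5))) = -140911135/228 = -618031.29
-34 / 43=-0.79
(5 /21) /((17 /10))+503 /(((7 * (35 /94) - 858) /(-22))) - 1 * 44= -30.92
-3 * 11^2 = -363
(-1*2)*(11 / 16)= -11 / 8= -1.38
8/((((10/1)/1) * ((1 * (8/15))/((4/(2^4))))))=3/8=0.38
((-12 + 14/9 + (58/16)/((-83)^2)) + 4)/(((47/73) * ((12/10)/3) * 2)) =-24821825/1984032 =-12.51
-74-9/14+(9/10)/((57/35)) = -9854/133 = -74.09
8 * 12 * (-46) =-4416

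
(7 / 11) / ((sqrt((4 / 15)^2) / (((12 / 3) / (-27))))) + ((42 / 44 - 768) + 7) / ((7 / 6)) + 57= -594.82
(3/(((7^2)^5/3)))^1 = 0.00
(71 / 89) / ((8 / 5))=355 / 712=0.50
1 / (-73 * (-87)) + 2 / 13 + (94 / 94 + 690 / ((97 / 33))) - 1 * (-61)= 2377726747 / 8008611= 296.90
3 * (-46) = -138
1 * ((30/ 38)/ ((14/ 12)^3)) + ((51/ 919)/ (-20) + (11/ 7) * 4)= 812137153/ 119782460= 6.78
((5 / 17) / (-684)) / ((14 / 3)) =-5 / 54264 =-0.00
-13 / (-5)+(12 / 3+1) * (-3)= -62 / 5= -12.40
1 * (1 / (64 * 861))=1 / 55104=0.00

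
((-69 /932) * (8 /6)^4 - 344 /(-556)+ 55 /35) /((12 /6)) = 11973865 /12242286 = 0.98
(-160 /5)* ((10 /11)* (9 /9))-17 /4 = -1467 /44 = -33.34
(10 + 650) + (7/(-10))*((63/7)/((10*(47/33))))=3099921/4700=659.56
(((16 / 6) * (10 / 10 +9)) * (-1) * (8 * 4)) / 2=-1280 / 3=-426.67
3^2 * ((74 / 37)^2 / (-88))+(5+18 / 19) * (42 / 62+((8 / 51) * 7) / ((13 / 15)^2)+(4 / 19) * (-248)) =-210929063021 / 707338346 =-298.20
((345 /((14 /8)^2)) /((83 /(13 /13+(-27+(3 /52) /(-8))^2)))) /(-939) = -14535802315 /13768454336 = -1.06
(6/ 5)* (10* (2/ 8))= 3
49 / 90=0.54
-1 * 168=-168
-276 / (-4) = 69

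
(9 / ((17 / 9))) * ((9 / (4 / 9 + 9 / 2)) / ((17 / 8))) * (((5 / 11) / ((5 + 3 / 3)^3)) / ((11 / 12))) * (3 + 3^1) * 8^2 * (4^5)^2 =3772640.63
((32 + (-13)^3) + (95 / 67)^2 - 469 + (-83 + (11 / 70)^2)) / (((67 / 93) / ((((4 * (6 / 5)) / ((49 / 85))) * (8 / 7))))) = -4531928002896528 / 126373093525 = -35861.49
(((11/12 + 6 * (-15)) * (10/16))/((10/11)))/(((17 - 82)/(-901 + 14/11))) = -3526631/4160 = -847.75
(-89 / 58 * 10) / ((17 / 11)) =-4895 / 493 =-9.93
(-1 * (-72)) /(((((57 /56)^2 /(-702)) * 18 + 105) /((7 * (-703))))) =-4814863872 /1426519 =-3375.25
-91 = -91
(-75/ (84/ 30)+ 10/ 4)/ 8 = -85/ 28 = -3.04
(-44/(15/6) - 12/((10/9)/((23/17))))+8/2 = -28.21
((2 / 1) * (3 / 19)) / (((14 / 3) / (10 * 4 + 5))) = 405 / 133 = 3.05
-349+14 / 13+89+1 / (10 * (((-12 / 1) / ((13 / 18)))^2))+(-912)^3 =-758550786.92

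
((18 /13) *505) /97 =9090 /1261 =7.21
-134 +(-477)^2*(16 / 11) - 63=3638297 / 11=330754.27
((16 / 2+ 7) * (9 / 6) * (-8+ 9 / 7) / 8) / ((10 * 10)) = -423 / 2240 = -0.19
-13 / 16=-0.81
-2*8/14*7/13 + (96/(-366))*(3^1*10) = -6728/793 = -8.48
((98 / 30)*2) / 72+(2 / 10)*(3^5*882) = 23147257 / 540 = 42865.29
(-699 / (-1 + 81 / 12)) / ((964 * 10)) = -699 / 55430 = -0.01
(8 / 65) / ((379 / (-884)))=-544 / 1895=-0.29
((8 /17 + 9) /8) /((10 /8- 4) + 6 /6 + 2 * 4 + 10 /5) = 161 /1122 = 0.14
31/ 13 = 2.38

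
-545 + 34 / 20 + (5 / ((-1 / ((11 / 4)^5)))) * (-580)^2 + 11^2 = -264539271.91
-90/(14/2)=-90/7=-12.86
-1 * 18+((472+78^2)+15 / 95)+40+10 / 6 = 6579.82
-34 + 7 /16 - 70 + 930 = 13223 /16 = 826.44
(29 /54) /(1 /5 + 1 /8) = 1.65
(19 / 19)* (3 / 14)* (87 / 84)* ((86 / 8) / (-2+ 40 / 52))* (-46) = 1118559 / 12544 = 89.17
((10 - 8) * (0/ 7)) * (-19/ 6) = 0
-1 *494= -494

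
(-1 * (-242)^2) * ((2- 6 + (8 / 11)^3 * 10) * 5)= 44880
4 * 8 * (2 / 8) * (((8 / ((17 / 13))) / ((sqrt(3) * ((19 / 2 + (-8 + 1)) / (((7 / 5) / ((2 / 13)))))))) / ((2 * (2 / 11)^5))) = 258820.46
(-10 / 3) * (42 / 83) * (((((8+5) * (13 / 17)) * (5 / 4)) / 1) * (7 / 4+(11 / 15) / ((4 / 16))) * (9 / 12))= -1662115 / 22576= -73.62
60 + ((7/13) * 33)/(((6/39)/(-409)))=-94359/2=-47179.50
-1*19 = -19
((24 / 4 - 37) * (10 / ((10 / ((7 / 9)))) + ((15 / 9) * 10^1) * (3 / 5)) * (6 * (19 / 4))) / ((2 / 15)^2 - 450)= 138225 / 6532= 21.16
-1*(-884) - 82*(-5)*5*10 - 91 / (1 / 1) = 21293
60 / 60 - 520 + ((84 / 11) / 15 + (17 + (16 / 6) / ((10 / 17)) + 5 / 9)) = -245719 / 495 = -496.40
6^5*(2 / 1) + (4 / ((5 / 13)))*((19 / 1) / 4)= 78007 / 5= 15601.40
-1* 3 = -3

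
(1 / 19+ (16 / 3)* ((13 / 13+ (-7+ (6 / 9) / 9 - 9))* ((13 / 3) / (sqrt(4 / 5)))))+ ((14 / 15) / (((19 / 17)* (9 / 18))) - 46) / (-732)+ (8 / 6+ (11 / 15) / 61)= 152141 / 104310 - 41912* sqrt(5) / 243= -384.21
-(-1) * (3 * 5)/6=5/2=2.50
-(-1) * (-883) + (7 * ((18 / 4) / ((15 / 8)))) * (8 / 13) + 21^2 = -28058 / 65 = -431.66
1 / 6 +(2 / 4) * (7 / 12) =0.46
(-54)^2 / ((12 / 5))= 1215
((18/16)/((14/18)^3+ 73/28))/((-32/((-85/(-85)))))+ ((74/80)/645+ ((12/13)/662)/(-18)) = -561644747177/55793792683200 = -0.01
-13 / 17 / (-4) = 13 / 68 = 0.19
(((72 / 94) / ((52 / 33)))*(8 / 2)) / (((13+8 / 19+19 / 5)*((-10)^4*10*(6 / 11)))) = 20691 / 9995960000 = 0.00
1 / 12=0.08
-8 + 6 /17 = -130 /17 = -7.65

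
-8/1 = -8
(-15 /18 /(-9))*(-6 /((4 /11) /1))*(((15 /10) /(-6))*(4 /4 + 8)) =55 /16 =3.44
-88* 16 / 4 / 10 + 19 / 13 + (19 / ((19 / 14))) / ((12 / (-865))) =-406733 / 390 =-1042.91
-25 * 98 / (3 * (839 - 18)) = -2450 / 2463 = -0.99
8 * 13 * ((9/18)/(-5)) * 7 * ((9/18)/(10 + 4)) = -13/5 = -2.60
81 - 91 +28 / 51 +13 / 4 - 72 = -15953 / 204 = -78.20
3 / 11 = 0.27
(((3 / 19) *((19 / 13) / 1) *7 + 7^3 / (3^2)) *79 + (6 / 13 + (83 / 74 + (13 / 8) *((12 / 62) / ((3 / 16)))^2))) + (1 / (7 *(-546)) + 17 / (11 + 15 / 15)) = 3143.12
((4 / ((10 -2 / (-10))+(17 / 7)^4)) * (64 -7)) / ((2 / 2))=36015 / 7106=5.07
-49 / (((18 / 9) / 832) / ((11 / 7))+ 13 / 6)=-672672 / 29765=-22.60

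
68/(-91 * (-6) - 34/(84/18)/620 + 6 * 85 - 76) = 295120/4253149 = 0.07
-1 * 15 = -15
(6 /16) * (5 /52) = 15 /416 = 0.04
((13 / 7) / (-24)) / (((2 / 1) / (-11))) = 143 / 336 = 0.43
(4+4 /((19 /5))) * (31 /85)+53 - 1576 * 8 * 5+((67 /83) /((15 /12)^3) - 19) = -211133421526 /3351125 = -63003.74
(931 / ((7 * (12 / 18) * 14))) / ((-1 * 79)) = -57 / 316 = -0.18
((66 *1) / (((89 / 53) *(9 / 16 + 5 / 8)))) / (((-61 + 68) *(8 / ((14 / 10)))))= 6996 / 8455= 0.83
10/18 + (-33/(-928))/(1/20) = 2645/2088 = 1.27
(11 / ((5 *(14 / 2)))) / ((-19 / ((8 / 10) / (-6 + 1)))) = 44 / 16625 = 0.00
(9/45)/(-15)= -1/75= -0.01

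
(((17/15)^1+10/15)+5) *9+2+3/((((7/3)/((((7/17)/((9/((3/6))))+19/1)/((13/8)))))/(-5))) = -93248/7735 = -12.06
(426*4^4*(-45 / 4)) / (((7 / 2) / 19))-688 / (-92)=-1072291916 / 161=-6660198.24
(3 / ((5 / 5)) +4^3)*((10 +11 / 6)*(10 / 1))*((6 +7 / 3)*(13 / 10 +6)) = 8681525 / 18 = 482306.94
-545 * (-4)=2180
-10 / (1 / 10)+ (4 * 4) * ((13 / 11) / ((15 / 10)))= -2884 / 33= -87.39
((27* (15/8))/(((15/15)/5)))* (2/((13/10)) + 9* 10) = 1204875/52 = 23170.67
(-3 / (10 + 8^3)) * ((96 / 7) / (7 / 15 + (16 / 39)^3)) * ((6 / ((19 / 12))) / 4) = -85419360 / 612842587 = -0.14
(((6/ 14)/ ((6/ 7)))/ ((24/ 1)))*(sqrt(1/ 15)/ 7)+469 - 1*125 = sqrt(15)/ 5040+344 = 344.00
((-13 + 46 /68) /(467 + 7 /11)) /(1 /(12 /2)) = -13827 /87448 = -0.16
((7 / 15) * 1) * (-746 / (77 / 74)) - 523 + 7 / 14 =-857.07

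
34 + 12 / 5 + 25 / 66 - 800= -251863 / 330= -763.22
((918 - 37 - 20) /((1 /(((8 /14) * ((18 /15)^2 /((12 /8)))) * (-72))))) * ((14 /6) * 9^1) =-17853696 /25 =-714147.84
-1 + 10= 9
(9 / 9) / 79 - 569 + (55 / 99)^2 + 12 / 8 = -7258753 / 12798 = -567.18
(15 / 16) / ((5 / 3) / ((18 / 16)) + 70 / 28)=81 / 344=0.24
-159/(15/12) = -636/5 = -127.20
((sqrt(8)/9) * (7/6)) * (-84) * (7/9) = -1372 * sqrt(2)/81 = -23.95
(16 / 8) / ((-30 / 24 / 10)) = -16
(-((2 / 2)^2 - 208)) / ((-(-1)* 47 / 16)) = 3312 / 47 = 70.47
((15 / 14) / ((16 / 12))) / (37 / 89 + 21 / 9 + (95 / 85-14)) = -40851 / 515144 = -0.08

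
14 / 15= 0.93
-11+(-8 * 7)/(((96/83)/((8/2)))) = -204.67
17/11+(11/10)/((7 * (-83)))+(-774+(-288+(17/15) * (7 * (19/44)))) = -81065797/76692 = -1057.03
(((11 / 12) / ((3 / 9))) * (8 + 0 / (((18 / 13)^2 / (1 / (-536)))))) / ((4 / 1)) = 11 / 2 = 5.50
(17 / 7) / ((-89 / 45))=-765 / 623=-1.23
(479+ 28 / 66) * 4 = 63284 / 33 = 1917.70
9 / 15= 3 / 5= 0.60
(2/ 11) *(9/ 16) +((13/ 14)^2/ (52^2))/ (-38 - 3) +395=558807357/ 1414336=395.10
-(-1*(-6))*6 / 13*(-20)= 55.38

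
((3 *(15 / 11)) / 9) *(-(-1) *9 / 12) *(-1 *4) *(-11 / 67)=15 / 67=0.22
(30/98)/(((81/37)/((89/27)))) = 16465/35721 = 0.46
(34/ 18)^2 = 289/ 81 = 3.57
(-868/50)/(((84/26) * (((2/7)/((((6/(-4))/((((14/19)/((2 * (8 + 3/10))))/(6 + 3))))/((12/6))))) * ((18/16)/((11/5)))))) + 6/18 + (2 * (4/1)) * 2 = 21033773/3750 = 5609.01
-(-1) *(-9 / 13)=-0.69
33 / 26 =1.27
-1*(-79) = 79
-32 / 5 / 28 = -8 / 35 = -0.23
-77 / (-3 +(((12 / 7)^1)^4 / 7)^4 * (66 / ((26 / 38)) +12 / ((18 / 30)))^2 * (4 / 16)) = -0.01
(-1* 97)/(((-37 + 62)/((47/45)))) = -4559/1125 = -4.05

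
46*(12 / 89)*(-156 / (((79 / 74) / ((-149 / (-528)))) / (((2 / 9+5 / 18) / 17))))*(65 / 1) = -642870930 / 1314797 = -488.95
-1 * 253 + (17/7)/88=-155831/616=-252.97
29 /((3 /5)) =145 /3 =48.33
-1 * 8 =-8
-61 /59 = -1.03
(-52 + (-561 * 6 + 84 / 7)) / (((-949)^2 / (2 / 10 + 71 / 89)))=-116328 / 30828265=-0.00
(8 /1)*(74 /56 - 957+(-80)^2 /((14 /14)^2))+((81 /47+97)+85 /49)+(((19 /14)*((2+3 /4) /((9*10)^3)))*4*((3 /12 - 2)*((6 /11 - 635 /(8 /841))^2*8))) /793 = 39406834790759533267 /937275603264000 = 42044.02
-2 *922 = -1844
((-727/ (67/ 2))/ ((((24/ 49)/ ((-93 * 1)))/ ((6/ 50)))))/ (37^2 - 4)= 157759/ 435500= 0.36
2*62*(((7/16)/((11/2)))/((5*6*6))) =217/3960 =0.05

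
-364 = -364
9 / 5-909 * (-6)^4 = -5890311 / 5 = -1178062.20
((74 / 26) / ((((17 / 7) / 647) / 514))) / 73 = 86132522 / 16133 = 5338.90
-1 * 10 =-10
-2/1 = -2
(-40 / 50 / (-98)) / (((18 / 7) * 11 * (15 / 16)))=16 / 51975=0.00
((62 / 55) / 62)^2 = 1 / 3025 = 0.00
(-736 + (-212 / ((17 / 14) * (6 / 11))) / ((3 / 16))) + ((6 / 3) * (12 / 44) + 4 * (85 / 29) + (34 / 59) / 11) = -6999656696 / 2879613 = -2430.76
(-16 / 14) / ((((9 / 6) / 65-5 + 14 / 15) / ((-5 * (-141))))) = 2199600 / 11039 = 199.26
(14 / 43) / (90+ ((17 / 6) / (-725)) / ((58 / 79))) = 0.00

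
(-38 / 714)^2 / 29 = 361 / 3696021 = 0.00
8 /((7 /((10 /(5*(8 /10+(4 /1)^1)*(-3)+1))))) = -80 /497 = -0.16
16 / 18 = 8 / 9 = 0.89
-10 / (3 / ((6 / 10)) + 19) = -5 / 12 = -0.42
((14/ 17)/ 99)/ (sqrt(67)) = 14 * sqrt(67)/ 112761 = 0.00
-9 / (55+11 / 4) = -12 / 77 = -0.16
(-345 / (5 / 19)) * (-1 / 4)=1311 / 4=327.75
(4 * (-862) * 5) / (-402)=8620 / 201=42.89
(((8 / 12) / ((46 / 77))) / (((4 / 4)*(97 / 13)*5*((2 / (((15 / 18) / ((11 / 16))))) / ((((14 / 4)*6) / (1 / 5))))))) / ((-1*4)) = -3185 / 6693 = -0.48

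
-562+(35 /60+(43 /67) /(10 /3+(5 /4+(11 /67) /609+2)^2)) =-57997049731787 /103313321796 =-561.37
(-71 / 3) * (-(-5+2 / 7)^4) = 28066797 / 2401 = 11689.63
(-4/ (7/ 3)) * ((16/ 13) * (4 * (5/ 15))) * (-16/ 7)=4096/ 637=6.43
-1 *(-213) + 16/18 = 213.89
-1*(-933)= 933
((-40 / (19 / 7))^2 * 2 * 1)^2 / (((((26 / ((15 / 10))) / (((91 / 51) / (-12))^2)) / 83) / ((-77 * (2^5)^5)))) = -52477155249005527040000 / 1016894763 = -51605296003481.85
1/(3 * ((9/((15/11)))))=0.05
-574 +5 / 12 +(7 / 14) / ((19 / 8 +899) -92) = -44567377 / 77700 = -573.58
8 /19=0.42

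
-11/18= -0.61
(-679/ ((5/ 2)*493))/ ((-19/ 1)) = 1358/ 46835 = 0.03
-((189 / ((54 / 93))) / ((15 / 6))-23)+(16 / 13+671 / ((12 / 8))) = 66566 / 195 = 341.36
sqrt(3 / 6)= 0.71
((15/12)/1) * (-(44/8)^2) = -37.81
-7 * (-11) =77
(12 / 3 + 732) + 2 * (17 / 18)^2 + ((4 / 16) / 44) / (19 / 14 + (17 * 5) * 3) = 18874278803 / 25582392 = 737.78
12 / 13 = 0.92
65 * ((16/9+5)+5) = 6890/9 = 765.56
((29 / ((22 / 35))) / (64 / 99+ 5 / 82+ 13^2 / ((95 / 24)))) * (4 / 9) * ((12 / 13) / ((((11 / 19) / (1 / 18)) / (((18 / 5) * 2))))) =1442209440 / 4786523599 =0.30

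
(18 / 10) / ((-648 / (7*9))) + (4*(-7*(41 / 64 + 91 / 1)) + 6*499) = 34231 / 80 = 427.89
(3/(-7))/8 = -3/56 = -0.05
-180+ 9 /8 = -1431 /8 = -178.88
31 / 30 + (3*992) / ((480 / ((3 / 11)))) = 899 / 330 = 2.72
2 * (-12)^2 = 288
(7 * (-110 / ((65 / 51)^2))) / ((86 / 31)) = -6208587 / 36335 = -170.87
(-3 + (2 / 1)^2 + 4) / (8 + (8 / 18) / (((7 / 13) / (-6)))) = 105 / 64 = 1.64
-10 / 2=-5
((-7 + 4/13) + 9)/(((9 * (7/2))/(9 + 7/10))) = 194/273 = 0.71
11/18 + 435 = 7841/18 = 435.61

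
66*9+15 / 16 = 594.94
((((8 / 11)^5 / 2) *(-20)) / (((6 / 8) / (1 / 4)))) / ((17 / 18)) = -0.72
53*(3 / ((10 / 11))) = 1749 / 10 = 174.90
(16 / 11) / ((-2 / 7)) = -56 / 11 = -5.09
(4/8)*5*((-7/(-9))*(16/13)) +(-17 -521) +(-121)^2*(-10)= -17192636/117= -146945.61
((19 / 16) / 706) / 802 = 19 / 9059392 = 0.00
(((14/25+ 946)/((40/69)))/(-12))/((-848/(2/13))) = 34017/1378000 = 0.02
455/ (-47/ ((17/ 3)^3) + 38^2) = 2235415/ 7093103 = 0.32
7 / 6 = 1.17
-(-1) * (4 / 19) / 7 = 4 / 133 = 0.03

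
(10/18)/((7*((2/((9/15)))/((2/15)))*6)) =1/1890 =0.00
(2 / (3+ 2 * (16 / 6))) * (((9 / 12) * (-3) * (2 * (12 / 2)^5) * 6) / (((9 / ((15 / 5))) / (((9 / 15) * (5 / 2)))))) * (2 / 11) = -1259712 / 275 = -4580.77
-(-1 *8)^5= 32768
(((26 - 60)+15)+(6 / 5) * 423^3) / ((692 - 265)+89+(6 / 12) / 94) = 85374880916 / 485045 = 176014.35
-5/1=-5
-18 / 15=-6 / 5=-1.20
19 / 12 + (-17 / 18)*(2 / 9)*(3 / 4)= 77 / 54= 1.43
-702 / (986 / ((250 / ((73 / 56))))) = -4914000 / 35989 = -136.54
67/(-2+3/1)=67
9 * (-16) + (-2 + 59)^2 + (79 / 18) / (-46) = 2570861 / 828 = 3104.90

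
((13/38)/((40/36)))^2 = 13689/144400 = 0.09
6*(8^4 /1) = 24576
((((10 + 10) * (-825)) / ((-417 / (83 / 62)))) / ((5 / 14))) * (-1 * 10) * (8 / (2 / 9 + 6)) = -8217000 / 4309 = -1906.94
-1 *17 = -17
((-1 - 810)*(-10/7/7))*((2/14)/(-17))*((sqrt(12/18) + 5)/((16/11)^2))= -2453275/746368 - 490655*sqrt(6)/2239104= -3.82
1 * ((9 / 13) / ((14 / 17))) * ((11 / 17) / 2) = 0.27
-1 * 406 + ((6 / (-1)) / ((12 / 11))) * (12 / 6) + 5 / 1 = -412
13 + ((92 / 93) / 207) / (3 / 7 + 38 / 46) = 1099303 / 84537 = 13.00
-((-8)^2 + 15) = -79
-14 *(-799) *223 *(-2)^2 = 9977912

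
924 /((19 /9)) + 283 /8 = 71905 /152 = 473.06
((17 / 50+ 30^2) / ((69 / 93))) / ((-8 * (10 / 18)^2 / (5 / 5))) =-113037687 / 230000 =-491.47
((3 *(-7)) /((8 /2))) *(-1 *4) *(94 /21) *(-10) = -940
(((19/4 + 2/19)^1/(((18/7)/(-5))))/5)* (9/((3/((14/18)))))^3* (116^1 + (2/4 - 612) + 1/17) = 552746215/46512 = 11883.95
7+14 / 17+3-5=99 / 17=5.82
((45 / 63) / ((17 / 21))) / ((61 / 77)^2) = 88935 / 63257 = 1.41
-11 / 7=-1.57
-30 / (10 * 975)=-1 / 325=-0.00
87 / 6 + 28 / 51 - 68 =-5401 / 102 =-52.95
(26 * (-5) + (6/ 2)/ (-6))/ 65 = -261/ 130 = -2.01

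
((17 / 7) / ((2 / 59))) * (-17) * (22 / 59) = -3179 / 7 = -454.14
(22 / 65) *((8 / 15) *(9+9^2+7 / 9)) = 143792 / 8775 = 16.39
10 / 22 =5 / 11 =0.45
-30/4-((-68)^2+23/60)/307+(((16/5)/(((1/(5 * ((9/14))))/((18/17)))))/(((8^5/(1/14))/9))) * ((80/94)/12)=-8331086661181/369234647040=-22.56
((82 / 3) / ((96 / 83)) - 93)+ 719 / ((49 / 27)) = 2306011 / 7056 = 326.82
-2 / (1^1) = -2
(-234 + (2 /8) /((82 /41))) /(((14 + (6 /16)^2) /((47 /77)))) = -703496 /69685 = -10.10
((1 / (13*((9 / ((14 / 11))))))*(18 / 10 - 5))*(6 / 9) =-448 / 19305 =-0.02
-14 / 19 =-0.74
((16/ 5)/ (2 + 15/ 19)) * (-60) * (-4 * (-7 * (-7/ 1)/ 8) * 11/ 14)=70224/ 53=1324.98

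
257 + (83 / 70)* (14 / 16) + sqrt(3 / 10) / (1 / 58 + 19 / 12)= 174* sqrt(30) / 2785 + 20643 / 80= 258.38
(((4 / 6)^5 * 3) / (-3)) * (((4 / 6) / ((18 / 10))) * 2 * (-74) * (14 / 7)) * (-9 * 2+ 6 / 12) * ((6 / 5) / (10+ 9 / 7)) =-4641280 / 172773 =-26.86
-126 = -126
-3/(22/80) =-120/11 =-10.91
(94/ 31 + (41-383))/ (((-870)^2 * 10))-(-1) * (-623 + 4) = -619.00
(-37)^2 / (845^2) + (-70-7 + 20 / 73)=-76.72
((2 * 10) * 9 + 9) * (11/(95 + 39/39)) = 693/32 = 21.66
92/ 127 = 0.72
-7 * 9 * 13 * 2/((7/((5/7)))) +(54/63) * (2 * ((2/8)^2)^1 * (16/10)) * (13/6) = -5837/35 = -166.77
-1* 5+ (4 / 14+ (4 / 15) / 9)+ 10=5023 / 945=5.32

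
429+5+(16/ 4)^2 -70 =380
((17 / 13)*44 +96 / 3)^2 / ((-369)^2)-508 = -507.94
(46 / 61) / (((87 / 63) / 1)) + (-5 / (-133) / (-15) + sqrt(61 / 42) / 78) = sqrt(2562) / 3276 + 383665 / 705831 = 0.56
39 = 39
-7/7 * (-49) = 49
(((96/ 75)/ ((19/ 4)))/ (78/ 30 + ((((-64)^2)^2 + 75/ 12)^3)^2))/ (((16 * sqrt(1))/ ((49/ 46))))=802816/ 997933817292999679040542927990350677887695806255805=0.00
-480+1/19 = -9119/19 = -479.95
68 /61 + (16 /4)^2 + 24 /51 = 18236 /1037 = 17.59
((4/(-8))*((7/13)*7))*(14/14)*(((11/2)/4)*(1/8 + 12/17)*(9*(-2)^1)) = 548163/14144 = 38.76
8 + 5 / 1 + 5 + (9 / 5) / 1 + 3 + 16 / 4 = 134 / 5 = 26.80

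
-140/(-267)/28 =5/267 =0.02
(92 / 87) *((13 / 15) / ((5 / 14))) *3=16744 / 2175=7.70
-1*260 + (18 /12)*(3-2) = -517 /2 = -258.50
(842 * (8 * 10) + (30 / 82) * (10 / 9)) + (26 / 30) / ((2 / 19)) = 82863427 / 1230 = 67368.64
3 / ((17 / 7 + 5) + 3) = 21 / 73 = 0.29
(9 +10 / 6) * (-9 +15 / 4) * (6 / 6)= -56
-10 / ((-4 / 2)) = 5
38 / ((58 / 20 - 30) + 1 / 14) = -665 / 473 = -1.41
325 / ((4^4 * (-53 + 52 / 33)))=-10725 / 434432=-0.02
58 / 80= 29 / 40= 0.72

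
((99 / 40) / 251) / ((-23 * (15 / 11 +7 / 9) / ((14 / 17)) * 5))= -68607 / 2080589200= -0.00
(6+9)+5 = 20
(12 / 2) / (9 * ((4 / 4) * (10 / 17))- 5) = 102 / 5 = 20.40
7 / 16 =0.44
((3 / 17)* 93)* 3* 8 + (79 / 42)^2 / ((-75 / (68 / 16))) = 3541719551 / 8996400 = 393.68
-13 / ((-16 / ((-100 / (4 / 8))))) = -325 / 2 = -162.50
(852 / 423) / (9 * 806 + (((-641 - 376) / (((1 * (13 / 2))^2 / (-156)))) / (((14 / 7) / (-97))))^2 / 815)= 0.00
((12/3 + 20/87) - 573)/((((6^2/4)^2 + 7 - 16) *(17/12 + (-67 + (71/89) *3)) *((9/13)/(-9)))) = -8178833/5032602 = -1.63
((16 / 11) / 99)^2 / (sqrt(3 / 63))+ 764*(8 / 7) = 256*sqrt(21) / 1185921+ 6112 / 7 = 873.14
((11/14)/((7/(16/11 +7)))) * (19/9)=589/294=2.00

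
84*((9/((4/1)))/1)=189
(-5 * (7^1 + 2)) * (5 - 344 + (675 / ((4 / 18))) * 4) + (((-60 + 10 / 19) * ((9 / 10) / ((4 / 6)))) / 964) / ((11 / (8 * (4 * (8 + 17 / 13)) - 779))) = -2784151568115 / 5238376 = -531491.36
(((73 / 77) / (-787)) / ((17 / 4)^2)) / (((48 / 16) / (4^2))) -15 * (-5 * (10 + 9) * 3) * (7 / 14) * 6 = 12825.00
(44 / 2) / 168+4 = 347 / 84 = 4.13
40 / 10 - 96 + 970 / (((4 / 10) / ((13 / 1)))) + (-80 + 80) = 31433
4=4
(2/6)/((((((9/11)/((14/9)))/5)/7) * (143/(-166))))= -81340/3159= -25.75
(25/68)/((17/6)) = 75/578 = 0.13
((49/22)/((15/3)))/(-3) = -49/330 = -0.15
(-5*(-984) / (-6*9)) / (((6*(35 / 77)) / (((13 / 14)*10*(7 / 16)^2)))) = -205205 / 3456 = -59.38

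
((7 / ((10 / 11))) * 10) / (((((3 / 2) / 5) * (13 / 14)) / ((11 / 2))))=59290 / 39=1520.26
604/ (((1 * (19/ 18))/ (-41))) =-445752/ 19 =-23460.63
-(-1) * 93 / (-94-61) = -3 / 5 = -0.60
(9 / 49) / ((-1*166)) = -9 / 8134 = -0.00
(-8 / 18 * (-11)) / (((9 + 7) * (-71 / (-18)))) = 11 / 142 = 0.08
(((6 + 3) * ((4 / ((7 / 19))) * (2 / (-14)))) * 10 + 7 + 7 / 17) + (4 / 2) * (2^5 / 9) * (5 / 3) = -2706302 / 22491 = -120.33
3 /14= 0.21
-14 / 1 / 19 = -14 / 19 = -0.74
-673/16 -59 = -1617/16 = -101.06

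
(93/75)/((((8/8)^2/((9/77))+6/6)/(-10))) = -279/215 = -1.30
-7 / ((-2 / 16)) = 56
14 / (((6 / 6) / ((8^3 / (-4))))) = -1792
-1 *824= -824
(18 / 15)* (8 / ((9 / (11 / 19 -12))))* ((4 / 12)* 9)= -3472 / 95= -36.55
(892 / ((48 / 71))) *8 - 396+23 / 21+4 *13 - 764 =66139 / 7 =9448.43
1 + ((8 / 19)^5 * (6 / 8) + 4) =12405071 / 2476099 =5.01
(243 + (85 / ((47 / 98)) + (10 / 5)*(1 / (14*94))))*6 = 829545 / 329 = 2521.41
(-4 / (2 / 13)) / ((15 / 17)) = -442 / 15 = -29.47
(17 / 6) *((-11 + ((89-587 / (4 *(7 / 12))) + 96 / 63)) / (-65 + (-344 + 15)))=61421 / 49644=1.24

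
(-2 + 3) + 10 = 11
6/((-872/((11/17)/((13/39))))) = -99/7412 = -0.01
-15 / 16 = -0.94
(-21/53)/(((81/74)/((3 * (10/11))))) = -5180/5247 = -0.99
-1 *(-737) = 737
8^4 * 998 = 4087808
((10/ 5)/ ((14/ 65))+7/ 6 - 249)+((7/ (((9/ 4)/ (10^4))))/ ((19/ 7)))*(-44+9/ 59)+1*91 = -71008120511/ 141246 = -502726.59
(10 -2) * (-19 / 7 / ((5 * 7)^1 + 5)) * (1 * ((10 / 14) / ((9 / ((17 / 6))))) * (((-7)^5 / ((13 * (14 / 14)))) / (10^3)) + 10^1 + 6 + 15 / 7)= -333356539 / 34398000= -9.69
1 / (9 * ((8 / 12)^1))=1 / 6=0.17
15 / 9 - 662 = -1981 / 3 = -660.33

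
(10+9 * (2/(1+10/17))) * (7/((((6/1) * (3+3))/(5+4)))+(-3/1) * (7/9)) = -112/9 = -12.44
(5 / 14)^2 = 25 / 196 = 0.13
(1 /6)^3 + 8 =1729 /216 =8.00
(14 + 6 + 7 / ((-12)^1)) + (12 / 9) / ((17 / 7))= 4073 / 204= 19.97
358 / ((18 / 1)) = 19.89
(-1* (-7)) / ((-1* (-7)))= 1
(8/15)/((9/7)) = 56/135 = 0.41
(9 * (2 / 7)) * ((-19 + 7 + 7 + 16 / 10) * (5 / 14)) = -153 / 49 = -3.12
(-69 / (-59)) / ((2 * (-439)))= -69 / 51802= -0.00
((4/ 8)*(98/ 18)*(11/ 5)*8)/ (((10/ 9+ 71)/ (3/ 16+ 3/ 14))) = 63/ 236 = 0.27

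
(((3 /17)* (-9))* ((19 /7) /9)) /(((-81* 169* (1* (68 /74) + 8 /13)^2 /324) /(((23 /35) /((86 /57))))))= 0.00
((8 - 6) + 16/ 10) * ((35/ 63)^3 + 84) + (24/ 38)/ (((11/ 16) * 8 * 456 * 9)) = 487329107/ 1608255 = 303.02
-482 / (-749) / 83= 482 / 62167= 0.01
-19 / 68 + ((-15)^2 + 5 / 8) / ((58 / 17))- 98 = -253583 / 7888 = -32.15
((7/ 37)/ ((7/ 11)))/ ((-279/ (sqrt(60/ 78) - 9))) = 11/ 1147 - 11 * sqrt(130)/ 134199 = 0.01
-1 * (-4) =4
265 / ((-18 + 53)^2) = 53 / 245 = 0.22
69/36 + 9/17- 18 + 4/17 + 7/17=-3041/204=-14.91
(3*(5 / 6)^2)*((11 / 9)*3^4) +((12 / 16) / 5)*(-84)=193.65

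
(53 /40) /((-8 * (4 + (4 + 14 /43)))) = -2279 /114560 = -0.02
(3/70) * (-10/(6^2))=-1/84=-0.01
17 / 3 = 5.67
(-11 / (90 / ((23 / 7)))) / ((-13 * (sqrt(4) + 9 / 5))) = 253 / 31122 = 0.01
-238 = -238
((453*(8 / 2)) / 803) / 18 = 302 / 2409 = 0.13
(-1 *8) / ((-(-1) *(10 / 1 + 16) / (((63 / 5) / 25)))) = -252 / 1625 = -0.16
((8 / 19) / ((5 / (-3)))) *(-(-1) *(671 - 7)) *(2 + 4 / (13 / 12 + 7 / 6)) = -180608 / 285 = -633.71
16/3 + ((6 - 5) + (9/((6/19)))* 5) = 148.83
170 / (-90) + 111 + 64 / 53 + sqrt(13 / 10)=sqrt(130) / 10 + 52622 / 477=111.46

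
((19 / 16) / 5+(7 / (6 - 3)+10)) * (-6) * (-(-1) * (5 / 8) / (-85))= 3017 / 5440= 0.55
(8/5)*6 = 48/5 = 9.60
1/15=0.07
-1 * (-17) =17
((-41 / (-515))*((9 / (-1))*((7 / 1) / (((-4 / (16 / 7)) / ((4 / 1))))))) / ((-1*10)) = -2952 / 2575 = -1.15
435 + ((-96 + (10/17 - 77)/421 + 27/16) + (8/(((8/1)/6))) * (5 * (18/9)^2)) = 52733463/114512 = 460.51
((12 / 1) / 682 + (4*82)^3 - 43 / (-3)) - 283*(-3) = 36100048904 / 1023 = 35288415.35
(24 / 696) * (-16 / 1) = -0.55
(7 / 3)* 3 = 7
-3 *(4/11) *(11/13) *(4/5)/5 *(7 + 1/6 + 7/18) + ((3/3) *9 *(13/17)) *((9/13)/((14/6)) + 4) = 194209/6825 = 28.46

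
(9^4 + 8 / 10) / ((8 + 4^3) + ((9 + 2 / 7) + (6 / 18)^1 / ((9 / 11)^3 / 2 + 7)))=13340894007 / 165356375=80.68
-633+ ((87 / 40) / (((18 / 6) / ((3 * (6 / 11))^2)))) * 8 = -373569 / 605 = -617.47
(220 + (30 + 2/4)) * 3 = 1503/2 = 751.50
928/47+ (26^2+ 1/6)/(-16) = -101591/4512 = -22.52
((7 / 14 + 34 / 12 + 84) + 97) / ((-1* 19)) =-553 / 57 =-9.70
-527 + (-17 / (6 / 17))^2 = 64549 / 36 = 1793.03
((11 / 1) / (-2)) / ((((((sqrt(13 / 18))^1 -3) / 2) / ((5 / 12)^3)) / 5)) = 6875 * sqrt(26) / 85824 +6875 / 4768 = 1.85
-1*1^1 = -1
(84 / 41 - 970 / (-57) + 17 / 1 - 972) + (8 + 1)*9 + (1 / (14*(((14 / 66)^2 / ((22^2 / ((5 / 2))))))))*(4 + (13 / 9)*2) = 5059036516 / 4007955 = 1262.25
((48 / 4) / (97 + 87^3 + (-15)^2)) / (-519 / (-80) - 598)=-192 / 6235251565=-0.00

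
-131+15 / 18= -781 / 6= -130.17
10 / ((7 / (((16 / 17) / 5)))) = 32 / 119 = 0.27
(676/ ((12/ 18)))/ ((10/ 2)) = 1014/ 5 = 202.80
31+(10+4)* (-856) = -11953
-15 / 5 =-3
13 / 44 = 0.30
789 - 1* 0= 789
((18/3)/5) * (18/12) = 1.80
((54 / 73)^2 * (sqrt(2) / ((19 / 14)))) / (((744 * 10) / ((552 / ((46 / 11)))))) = 112266 * sqrt(2) / 15693905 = 0.01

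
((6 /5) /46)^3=27 /1520875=0.00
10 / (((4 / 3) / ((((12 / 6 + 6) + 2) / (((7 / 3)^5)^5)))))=63546645708225 / 1341068619663964900807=0.00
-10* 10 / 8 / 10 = -5 / 4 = -1.25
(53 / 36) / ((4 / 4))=53 / 36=1.47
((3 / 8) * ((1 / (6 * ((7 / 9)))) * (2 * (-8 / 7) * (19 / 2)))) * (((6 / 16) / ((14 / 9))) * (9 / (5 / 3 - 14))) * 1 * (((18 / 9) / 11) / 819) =13851 / 203259056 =0.00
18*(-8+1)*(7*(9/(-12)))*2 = 1323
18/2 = 9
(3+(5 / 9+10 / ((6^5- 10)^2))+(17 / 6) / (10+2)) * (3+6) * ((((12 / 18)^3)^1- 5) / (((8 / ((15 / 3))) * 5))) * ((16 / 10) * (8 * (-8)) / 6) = 697011437572 / 2035488015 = 342.43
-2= -2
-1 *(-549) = 549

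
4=4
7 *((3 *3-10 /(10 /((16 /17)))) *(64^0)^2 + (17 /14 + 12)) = 5063 /34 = 148.91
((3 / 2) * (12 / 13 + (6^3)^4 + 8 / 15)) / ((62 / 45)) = 955063250559 / 403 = 2369883996.42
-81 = -81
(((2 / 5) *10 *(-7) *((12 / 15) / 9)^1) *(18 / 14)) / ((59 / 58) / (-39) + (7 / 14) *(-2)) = 36192 / 11605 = 3.12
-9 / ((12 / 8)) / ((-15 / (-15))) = -6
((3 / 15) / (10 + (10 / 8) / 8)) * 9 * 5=288 / 325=0.89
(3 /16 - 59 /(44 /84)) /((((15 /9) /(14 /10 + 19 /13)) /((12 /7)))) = -16565067 /50050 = -330.97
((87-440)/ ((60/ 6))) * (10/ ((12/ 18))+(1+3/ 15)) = -571.86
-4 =-4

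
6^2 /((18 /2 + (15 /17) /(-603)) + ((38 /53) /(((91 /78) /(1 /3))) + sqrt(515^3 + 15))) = -53246127997440 /21951249313836275561 + 28927458681282* sqrt(136590890) /109756246569181377805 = 0.00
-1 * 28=-28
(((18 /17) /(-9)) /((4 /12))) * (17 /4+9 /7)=-465 /238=-1.95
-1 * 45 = -45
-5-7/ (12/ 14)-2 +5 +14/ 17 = -953/ 102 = -9.34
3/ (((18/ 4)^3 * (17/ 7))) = 56/ 4131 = 0.01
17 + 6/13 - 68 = -657/13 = -50.54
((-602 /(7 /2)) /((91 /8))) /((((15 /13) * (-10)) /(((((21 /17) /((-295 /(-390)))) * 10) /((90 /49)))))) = 876512 /75225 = 11.65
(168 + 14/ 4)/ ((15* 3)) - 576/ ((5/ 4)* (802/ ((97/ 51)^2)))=18071591/ 10430010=1.73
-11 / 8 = -1.38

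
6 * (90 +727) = 4902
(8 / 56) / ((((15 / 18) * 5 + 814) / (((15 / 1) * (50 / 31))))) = 0.00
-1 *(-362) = 362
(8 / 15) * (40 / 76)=16 / 57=0.28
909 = 909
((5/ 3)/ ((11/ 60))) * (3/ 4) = 75/ 11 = 6.82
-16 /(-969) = 0.02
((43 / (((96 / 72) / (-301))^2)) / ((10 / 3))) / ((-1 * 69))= -9527.88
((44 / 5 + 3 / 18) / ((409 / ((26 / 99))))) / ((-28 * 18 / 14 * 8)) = -3497 / 174921120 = -0.00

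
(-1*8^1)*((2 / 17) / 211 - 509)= 14606248 / 3587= 4072.00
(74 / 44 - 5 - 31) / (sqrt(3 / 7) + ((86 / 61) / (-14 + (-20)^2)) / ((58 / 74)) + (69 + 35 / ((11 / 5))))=-115084273833435851 / 284737011019586152 + 193615408263629*sqrt(21) / 284737011019586152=-0.40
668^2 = 446224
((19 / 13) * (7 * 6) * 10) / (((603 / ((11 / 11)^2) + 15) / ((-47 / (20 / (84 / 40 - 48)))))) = 2869209 / 26780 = 107.14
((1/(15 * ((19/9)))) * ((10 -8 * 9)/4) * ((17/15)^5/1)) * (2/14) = -44015567/336656250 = -0.13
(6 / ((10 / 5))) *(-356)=-1068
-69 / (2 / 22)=-759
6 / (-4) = -3 / 2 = -1.50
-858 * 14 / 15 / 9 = -4004 / 45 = -88.98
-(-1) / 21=0.05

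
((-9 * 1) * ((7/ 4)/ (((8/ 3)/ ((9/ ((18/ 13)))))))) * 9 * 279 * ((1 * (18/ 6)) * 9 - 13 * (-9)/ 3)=-203594391/ 32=-6362324.72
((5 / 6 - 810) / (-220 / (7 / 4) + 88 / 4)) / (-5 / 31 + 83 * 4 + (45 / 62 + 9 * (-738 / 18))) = -1053535 / 4920102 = -0.21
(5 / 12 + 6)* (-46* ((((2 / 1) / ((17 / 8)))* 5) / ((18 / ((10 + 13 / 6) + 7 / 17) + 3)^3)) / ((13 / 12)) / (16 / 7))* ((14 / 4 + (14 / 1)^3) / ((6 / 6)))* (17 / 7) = -4110514861591523 / 95542092945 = -43023.08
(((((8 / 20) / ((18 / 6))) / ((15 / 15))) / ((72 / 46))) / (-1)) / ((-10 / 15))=0.13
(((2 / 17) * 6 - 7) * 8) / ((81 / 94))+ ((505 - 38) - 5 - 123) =386339 / 1377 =280.57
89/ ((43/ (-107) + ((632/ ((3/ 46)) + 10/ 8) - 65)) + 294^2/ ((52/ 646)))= 1485588/ 18084573361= 0.00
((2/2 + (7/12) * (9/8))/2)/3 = 53/192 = 0.28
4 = 4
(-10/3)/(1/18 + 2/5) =-300/41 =-7.32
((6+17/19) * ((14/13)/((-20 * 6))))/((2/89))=-81613/29640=-2.75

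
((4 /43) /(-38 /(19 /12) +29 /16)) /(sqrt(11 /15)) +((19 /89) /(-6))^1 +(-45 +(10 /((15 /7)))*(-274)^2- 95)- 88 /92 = 4301324351 /12282- 64*sqrt(165) /167915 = 350213.67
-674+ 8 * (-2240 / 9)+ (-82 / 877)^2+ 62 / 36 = -36872692357 / 13844322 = -2663.38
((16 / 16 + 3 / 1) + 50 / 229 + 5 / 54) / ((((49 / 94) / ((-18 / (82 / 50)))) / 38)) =-3449.18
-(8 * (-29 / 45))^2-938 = -1953274 / 2025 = -964.58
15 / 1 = 15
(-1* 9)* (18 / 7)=-162 / 7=-23.14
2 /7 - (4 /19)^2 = 610 /2527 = 0.24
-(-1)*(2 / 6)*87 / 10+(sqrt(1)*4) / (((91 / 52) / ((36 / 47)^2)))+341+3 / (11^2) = 6460002547 / 18710230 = 345.27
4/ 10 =2/ 5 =0.40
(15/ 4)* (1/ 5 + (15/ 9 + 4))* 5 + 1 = 111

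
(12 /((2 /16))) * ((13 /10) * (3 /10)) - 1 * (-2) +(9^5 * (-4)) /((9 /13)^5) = -37128314 /25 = -1485132.56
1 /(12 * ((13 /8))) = 2 /39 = 0.05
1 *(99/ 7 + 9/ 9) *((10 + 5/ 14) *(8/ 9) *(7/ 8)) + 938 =66779/ 63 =1059.98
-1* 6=-6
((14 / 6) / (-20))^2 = 49 / 3600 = 0.01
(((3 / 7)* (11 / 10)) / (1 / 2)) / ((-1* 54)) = -11 / 630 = -0.02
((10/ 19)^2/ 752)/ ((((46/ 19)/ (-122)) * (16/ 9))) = -0.01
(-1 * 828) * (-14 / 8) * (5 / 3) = 2415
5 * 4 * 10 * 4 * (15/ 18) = 2000/ 3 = 666.67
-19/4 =-4.75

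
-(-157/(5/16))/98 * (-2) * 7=-2512/35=-71.77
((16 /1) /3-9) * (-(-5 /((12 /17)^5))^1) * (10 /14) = -390460675 /5225472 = -74.72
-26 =-26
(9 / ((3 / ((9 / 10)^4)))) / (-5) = -19683 / 50000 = -0.39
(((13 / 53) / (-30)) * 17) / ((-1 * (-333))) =-221 / 529470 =-0.00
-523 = -523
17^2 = 289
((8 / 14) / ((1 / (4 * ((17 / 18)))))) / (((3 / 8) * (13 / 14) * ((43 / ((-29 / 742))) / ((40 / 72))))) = -157760 / 50395527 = -0.00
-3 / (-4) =3 / 4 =0.75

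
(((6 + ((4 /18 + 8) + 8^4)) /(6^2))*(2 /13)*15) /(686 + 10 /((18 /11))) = 92480 /242931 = 0.38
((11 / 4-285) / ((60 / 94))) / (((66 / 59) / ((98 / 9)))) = -153405133 / 35640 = -4304.30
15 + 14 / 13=209 / 13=16.08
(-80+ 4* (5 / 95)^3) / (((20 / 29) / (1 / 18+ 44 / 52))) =-839398301 / 8025030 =-104.60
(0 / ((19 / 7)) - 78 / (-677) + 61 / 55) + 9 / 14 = 973333 / 521290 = 1.87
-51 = -51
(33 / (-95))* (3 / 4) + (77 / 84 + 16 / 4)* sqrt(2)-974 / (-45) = 59* sqrt(2) / 12 + 73133 / 3420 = 28.34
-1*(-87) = 87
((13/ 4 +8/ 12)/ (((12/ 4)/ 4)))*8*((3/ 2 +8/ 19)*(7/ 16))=35.11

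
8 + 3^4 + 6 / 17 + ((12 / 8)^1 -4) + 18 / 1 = 3565 / 34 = 104.85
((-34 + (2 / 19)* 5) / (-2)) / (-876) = -53 / 2774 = -0.02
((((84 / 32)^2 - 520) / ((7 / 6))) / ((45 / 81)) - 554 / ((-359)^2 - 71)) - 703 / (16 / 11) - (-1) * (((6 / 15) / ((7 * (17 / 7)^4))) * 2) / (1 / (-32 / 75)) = -115219351419215801 / 90370056084000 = -1274.97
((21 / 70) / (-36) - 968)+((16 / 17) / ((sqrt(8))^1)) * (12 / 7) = -116161 / 120+48 * sqrt(2) / 119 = -967.44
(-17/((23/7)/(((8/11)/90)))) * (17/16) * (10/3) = -2023/13662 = -0.15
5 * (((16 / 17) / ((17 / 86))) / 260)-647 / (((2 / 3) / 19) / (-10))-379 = 184016.09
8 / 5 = 1.60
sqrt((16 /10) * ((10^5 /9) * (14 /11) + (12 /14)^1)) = 4 * sqrt(1886614345) /1155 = 150.42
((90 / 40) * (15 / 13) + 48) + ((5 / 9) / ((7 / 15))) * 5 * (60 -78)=-20583 / 364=-56.55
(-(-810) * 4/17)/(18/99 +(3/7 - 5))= -124740/2873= -43.42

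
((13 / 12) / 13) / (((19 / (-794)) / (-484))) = 96074 / 57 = 1685.51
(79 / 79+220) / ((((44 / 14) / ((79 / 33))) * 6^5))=122213 / 5645376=0.02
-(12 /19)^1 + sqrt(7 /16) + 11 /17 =5 /323 + sqrt(7) /4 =0.68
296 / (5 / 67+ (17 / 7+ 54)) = 34706 / 6625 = 5.24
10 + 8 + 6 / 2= 21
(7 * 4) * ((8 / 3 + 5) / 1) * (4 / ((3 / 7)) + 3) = 23828 / 9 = 2647.56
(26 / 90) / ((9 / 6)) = 26 / 135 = 0.19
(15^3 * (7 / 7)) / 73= 3375 / 73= 46.23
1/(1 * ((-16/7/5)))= -35/16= -2.19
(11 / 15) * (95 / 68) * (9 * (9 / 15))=5.53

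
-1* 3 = -3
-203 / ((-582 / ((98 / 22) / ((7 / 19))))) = 4.22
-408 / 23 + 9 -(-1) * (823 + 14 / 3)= 56506 / 69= 818.93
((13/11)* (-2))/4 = -13/22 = -0.59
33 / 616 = 3 / 56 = 0.05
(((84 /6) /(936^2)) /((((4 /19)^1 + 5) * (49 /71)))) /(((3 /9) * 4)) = 0.00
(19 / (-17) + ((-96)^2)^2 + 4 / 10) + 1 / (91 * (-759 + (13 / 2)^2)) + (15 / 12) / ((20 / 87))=84934660.72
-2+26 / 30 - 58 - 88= -2207 / 15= -147.13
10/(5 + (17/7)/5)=1.82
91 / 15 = 6.07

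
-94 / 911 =-0.10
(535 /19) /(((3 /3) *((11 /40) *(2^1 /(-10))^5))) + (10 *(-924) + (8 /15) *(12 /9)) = -3096270512 /9405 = -329215.37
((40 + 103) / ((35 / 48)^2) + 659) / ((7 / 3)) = 3410241 / 8575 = 397.70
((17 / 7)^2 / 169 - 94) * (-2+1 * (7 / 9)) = 114.85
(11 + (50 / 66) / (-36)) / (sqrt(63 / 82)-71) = -37968173 / 245499606-13043 * sqrt(574) / 163666404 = -0.16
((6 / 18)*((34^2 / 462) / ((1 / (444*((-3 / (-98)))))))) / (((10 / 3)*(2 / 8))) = 13.60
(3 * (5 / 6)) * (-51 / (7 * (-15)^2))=-0.08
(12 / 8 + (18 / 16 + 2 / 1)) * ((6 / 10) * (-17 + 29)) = 333 / 10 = 33.30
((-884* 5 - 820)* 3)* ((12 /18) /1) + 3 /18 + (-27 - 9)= -63095 /6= -10515.83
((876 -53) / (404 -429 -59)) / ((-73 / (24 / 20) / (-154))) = -9053 / 365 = -24.80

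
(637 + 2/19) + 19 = 12466/19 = 656.11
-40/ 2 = -20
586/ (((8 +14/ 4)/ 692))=811024/ 23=35261.91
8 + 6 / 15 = 42 / 5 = 8.40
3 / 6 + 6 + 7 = 27 / 2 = 13.50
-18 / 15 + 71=349 / 5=69.80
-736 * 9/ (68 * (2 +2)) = -24.35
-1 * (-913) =913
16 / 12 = 1.33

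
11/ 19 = 0.58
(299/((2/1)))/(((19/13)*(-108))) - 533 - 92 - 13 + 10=-2581199/4104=-628.95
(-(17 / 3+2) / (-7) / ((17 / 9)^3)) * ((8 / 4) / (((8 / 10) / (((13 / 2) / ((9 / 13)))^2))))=9853545 / 275128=35.81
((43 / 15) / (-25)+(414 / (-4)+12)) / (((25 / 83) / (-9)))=17109039 / 6250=2737.45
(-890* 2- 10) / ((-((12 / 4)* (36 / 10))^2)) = 22375 / 1458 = 15.35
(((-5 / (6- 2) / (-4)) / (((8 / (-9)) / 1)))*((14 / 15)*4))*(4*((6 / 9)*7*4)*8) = -784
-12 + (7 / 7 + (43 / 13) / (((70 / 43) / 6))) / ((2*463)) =-2524979 / 210665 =-11.99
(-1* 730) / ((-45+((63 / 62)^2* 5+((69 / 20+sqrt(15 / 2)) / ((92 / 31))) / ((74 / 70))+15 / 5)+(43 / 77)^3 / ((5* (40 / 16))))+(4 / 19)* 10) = 936721486819580925126390419000000* sqrt(30) / 9093739818877610668284101565124681+197596517514476938192164081552916000 / 9093739818877610668284101565124681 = 22.29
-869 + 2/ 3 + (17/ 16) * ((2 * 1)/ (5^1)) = -104149/ 120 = -867.91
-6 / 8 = -3 / 4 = -0.75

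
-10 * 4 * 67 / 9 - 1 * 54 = -351.78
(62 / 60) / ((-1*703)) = -31 / 21090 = -0.00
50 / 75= 2 / 3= 0.67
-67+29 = -38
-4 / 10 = -2 / 5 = -0.40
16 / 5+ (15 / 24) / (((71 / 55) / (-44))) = -12853 / 710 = -18.10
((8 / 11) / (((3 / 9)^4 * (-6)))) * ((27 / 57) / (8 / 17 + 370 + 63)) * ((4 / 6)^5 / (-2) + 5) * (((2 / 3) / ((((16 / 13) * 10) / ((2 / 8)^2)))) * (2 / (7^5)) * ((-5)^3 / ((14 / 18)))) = 1806675 / 527108932448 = 0.00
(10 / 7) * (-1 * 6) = -8.57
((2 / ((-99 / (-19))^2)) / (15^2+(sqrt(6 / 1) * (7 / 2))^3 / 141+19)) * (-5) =-0.00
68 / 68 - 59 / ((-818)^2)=669065 / 669124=1.00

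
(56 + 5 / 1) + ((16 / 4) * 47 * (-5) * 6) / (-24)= 296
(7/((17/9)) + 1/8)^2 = 14.68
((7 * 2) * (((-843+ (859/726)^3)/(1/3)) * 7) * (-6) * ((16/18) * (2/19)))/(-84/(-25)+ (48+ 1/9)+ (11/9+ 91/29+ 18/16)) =104568112634507200/42888901880187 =2438.12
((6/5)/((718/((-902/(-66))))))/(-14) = -41/25130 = -0.00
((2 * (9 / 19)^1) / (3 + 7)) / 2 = 9 / 190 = 0.05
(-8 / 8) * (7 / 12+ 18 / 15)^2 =-11449 / 3600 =-3.18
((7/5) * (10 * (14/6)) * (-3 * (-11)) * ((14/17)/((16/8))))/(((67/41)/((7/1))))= 2165702/1139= 1901.41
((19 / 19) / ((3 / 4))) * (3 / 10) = 2 / 5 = 0.40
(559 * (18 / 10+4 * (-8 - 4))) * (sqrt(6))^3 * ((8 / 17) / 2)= -3099096 * sqrt(6) / 85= -89308.28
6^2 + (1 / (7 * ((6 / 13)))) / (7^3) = 518629 / 14406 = 36.00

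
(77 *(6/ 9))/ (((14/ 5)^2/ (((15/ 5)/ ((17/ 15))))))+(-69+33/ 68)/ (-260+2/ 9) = 399633/ 22712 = 17.60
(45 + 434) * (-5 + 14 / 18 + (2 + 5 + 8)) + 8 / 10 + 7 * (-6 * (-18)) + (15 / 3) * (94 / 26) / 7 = 24250336 / 4095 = 5921.94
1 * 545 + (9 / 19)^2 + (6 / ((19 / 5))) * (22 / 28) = 1380917 / 2527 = 546.46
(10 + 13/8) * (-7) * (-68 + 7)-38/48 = 59557/12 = 4963.08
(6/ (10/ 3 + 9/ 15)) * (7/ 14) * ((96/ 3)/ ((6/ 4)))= 960/ 59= 16.27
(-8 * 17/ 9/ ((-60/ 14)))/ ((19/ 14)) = 2.60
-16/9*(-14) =224/9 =24.89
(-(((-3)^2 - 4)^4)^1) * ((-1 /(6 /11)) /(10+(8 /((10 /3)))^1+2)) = 34375 /432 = 79.57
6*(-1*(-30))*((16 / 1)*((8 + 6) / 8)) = 5040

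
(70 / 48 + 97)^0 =1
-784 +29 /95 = -74451 /95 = -783.69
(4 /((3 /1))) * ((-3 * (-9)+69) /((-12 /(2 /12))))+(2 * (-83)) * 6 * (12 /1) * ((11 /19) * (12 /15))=-4734512 /855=-5537.44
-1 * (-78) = 78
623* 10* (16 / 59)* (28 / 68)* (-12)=-8373120 / 1003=-8348.08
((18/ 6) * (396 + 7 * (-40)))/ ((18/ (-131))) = -7598/ 3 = -2532.67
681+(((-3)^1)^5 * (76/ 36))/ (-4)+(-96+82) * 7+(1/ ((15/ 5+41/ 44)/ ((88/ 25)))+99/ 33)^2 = 54352788761/ 74822500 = 726.42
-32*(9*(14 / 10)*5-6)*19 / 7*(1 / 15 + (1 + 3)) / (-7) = 704672 / 245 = 2876.21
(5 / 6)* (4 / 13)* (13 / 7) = 0.48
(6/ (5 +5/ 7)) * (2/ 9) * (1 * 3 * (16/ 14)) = 0.80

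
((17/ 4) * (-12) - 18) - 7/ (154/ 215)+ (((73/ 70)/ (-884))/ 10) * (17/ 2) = -63082003/ 800800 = -78.77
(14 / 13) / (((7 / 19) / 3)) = 114 / 13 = 8.77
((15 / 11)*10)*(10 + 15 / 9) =1750 / 11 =159.09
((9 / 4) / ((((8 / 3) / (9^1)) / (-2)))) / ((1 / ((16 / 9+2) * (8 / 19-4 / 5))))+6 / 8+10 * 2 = 16147 / 380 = 42.49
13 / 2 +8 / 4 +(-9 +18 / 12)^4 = 50761 / 16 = 3172.56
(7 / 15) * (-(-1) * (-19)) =-133 / 15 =-8.87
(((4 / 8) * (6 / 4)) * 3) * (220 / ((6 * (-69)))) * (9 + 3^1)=-14.35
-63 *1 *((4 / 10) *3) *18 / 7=-972 / 5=-194.40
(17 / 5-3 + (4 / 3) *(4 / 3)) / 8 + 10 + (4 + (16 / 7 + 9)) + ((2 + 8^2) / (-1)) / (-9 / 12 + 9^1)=22123 / 1260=17.56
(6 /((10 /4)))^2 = 144 /25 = 5.76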